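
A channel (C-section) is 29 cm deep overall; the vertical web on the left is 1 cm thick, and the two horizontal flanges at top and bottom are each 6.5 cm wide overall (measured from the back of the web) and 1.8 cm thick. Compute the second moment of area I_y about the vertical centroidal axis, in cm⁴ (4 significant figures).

I_y ≈ 176.6 cm⁴

Decompose the section into non-overlapping parts with the origin at the bottom-left of its bounding rectangle.
Web: 1 × 29, A = 29 cm², x = 0.5 cm, Ī = 2.41667 cm⁴.
Top flange (beyond web): 5.5 × 1.8, A = 9.9 cm², x = 3.75 cm, Ī = 24.9563 cm⁴.
Bottom flange (beyond web): 5.5 × 1.8, A = 9.9 cm², x = 3.75 cm, Ī = 24.9563 cm⁴.
Centroid: x̄ = ΣA·x / ΣA = 1.81865 cm.
Transfer each piece to the vertical centroidal axis using Ī + A·d² with d = x − 1.81865:
  web: d = -1.31865 cm → contributes +52.8428 cm⁴
  top flange (beyond web): d = 1.93135 cm → contributes +61.8845 cm⁴
  bottom flange (beyond web): d = 1.93135 cm → contributes +61.8845 cm⁴
Total I = 176.612 cm⁴.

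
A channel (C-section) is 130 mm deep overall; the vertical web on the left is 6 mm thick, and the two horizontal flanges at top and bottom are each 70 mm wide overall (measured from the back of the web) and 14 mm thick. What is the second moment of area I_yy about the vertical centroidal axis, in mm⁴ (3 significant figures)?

Decompose the section into non-overlapping parts with the origin at the bottom-left of its bounding rectangle.
Web: 6 × 130, A = 780 mm², x = 3 mm, Ī = 2 340 mm⁴.
Top flange (beyond web): 64 × 14, A = 896 mm², x = 38 mm, Ī = 305 835 mm⁴.
Bottom flange (beyond web): 64 × 14, A = 896 mm², x = 38 mm, Ī = 305 835 mm⁴.
Centroid: x̄ = ΣA·x / ΣA = 27.386 mm.
Transfer each piece to the vertical centroidal axis using Ī + A·d² with d = x − 27.386:
  web: d = -24.386 mm → contributes +466 176 mm⁴
  top flange (beyond web): d = 10.614 mm → contributes +406 781 mm⁴
  bottom flange (beyond web): d = 10.614 mm → contributes +406 781 mm⁴
Total I = 1 279 739 mm⁴.

I_yy ≈ 1.28 × 10⁶ mm⁴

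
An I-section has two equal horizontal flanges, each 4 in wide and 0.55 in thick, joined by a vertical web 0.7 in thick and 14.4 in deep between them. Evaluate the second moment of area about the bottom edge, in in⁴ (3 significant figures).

I_base ≈ 1290 in⁴

Decompose the section into non-overlapping parts with the origin at the bottom-left of its bounding rectangle.
Bottom flange: 4 × 0.55, A = 2.2 in², y = 0.275 in, Ī = 0.055458 in⁴.
Web: 0.7 × 14.4, A = 10.08 in², y = 7.75 in, Ī = 174.18 in⁴.
Top flange: 4 × 0.55, A = 2.2 in², y = 15.225 in, Ī = 0.055458 in⁴.
Transfer each piece to a horizontal axis along the bottom face using Ī + A·d² with d = y − 0:
  bottom flange: d = 0.275 in → contributes +0.22183 in⁴
  web: d = 7.75 in → contributes +779.61 in⁴
  top flange: d = 15.225 in → contributes +510.02 in⁴
Total I = 1289.9 in⁴.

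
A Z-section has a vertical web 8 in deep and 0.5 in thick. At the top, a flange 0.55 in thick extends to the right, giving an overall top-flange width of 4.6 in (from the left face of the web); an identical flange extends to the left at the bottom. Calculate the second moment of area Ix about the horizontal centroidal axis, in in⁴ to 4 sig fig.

Treat the section as a set of non-overlapping primitives; coordinates are from the bounding-box lower-left.
Web: 0.5 × 8, A = 4 in², y = 4 in, Ī = 21.3333 in⁴.
Top flange (beyond web): 4.1 × 0.55, A = 2.255 in², y = 7.725 in, Ī = 0.0568448 in⁴.
Bottom flange (beyond web): 4.1 × 0.55, A = 2.255 in², y = 0.275 in, Ī = 0.0568448 in⁴.
Centroid: ȳ = ΣA·y / ΣA = 4 in.
Transfer each piece to the horizontal centroidal axis using Ī + A·d² with d = y − 4:
  web: d = 0 in → contributes +21.3333 in⁴
  top flange (beyond web): d = 3.725 in → contributes +31.3464 in⁴
  bottom flange (beyond web): d = -3.725 in → contributes +31.3464 in⁴
Total I = 84.0261 in⁴.

Ix ≈ 84.03 in⁴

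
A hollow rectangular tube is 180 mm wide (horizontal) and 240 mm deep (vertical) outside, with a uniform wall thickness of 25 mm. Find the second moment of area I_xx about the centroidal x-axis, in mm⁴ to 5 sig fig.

I_xx ≈ 1.3305 × 10⁸ mm⁴

Treat the section as a set of non-overlapping primitives; coordinates are from the bounding-box lower-left.
Outer rectangle: 180 × 240, A = 43 200 mm², y = 120 mm, Ī = 207 360 000 mm⁴.
Inner void (subtracted): 130 × 190, A = 24 700 mm², y = 120 mm, Ī = 74 305 833 mm⁴.
By symmetry the centroid is at mid-height, ȳ = 120 mm.
All pieces are centred on the centroidal x-axis, so I = ΣĪ (holes subtracted) = 133 054 167 mm⁴.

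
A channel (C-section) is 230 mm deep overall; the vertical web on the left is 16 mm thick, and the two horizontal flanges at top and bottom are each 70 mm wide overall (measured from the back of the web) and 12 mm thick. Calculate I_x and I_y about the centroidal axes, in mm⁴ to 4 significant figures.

I_x ≈ 3.164 × 10⁷ mm⁴, I_y ≈ 1.568 × 10⁶ mm⁴

Break the section into simple shapes (no overlaps), measuring from the bottom-left corner of the bounding box.
Web: 16 × 230, A = 3 680 mm², y = 115 mm, Ī = 16 222 667 mm⁴.
Top flange (beyond web): 54 × 12, A = 648 mm², y = 224 mm, Ī = 7 776 mm⁴.
Bottom flange (beyond web): 54 × 12, A = 648 mm², y = 6 mm, Ī = 7 776 mm⁴.
By symmetry the centroid is at mid-height, ȳ = 115 mm.
Transfer each piece to the centroidal x-axis using Ī + A·d² with d = y − 115:
  web: d = 0 mm → contributes +16 222 667 mm⁴
  top flange (beyond web): d = 109 mm → contributes +7 706 664 mm⁴
  bottom flange (beyond web): d = -109 mm → contributes +7 706 664 mm⁴
Total I = 31 635 995 mm⁴.
For the y-axis: x̄ = 17.1158 mm.
Repeating about the centroidal y-axis gives I_y = 1 567 544 mm⁴.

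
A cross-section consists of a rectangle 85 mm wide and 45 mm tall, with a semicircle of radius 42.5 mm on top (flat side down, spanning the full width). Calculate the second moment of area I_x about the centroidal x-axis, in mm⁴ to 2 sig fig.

Treat the section as a set of non-overlapping primitives; coordinates are from the bounding-box lower-left.
Rectangular body: 85 × 45, A = 3 825 mm², y = 22.5 mm, Ī = 645 469 mm⁴.
Semicircular cap: semicircle r = 42.5, A = 2 837 mm², y = 63.04 mm, Ī = 358 086 mm⁴.
Centroid: ȳ = ΣA·y / ΣA = 39.76 mm.
Transfer each piece to the centroidal x-axis using Ī + A·d² with d = y − 39.76:
  rectangular body: d = -17.26 mm → contributes +1 785 456 mm⁴
  semicircular cap: d = 23.27 mm → contributes +1 894 945 mm⁴
Total I = 3 680 401 mm⁴.

I_x ≈ 3.7 × 10⁶ mm⁴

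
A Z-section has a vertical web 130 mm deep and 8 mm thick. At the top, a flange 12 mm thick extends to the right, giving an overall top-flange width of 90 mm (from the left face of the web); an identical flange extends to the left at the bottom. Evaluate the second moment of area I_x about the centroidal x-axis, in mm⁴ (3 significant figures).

I_x ≈ 8.34 × 10⁶ mm⁴

Break the section into simple shapes (no overlaps), measuring from the bottom-left corner of the bounding box.
Web: 8 × 130, A = 1 040 mm², y = 65 mm, Ī = 1 464 667 mm⁴.
Top flange (beyond web): 82 × 12, A = 984 mm², y = 124 mm, Ī = 11 808 mm⁴.
Bottom flange (beyond web): 82 × 12, A = 984 mm², y = 6 mm, Ī = 11 808 mm⁴.
Centroid: ȳ = ΣA·y / ΣA = 65 mm.
Transfer each piece to the centroidal x-axis using Ī + A·d² with d = y − 65:
  web: d = 0 mm → contributes +1 464 667 mm⁴
  top flange (beyond web): d = 59 mm → contributes +3 437 112 mm⁴
  bottom flange (beyond web): d = -59 mm → contributes +3 437 112 mm⁴
Total I = 8 338 891 mm⁴.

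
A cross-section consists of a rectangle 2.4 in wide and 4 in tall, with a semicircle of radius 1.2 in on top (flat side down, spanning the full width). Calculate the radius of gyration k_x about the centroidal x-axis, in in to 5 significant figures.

Decompose the section into non-overlapping parts with the origin at the bottom-left of its bounding rectangle.
Rectangular body: 2.4 × 4, A = 9.6 in², y = 2 in, Ī = 12.8 in⁴.
Semicircular cap: semicircle r = 1.2, A = 2.261947 in², y = 4.509296 in, Ī = 0.227592 in⁴.
Centroid: ȳ = ΣA·y / ΣA = 2.478496 in.
Transfer each piece to the centroidal x-axis using Ī + A·d² with d = y − 2.478496:
  rectangular body: d = -0.4784959 in → contributes +14.998 in⁴
  semicircular cap: d = 2.0308 in → contributes +9.556195 in⁴
Total I = 24.5542 in⁴.
Radius of gyration: k = √(I/A) = √(24.5542 / 11.86195) = 1.438748 in.

k_x ≈ 1.4387 in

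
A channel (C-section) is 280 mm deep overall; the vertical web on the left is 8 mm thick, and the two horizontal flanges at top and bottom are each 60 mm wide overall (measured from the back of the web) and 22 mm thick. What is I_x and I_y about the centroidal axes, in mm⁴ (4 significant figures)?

I_x ≈ 5.280 × 10⁷ mm⁴, I_y ≈ 1.546 × 10⁶ mm⁴

Decompose the section into non-overlapping parts with the origin at the bottom-left of its bounding rectangle.
Web: 8 × 280, A = 2 240 mm², y = 140 mm, Ī = 14 634 667 mm⁴.
Top flange (beyond web): 52 × 22, A = 1 144 mm², y = 269 mm, Ī = 46141.3 mm⁴.
Bottom flange (beyond web): 52 × 22, A = 1 144 mm², y = 11 mm, Ī = 46141.3 mm⁴.
By symmetry the centroid is at mid-height, ȳ = 140 mm.
Transfer each piece to the centroidal x-axis using Ī + A·d² with d = y − 140:
  web: d = 0 mm → contributes +14 634 667 mm⁴
  top flange (beyond web): d = 129 mm → contributes +19 083 445 mm⁴
  bottom flange (beyond web): d = -129 mm → contributes +19 083 445 mm⁴
Total I = 52 801 557 mm⁴.
For the y-axis: x̄ = 19.159 mm.
Repeating about the centroidal y-axis gives I_y = 1 546 195 mm⁴.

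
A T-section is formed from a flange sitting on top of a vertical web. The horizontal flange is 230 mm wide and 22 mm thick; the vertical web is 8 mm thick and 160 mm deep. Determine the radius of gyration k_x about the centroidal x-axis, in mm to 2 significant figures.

Decompose the section into non-overlapping parts with the origin at the bottom-left of its bounding rectangle.
Flange: 230 × 22, A = 5 060 mm², y = 171 mm, Ī = 204 087 mm⁴.
Web: 8 × 160, A = 1 280 mm², y = 80 mm, Ī = 2 730 667 mm⁴.
Centroid: ȳ = ΣA·y / ΣA = 152.6 mm.
Transfer each piece to the centroidal x-axis using Ī + A·d² with d = y − 152.6:
  flange: d = 18.37 mm → contributes +1 912 035 mm⁴
  web: d = -72.63 mm → contributes +9 482 400 mm⁴
Total I = 11 394 435 mm⁴.
Radius of gyration: k = √(I/A) = √(11 394 435 / 6 340) = 42.39 mm.

k_x ≈ 42 mm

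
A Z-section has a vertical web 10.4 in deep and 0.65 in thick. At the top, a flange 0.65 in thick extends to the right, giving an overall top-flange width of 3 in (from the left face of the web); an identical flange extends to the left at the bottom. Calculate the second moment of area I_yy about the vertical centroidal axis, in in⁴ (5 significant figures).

Decompose the section into non-overlapping parts with the origin at the bottom-left of its bounding rectangle.
Web: 0.65 × 10.4, A = 6.76 in², x = 2.675 in, Ī = 0.2380083 in⁴.
Top flange (beyond web): 2.35 × 0.65, A = 1.5275 in², x = 4.175 in, Ī = 0.7029682 in⁴.
Bottom flange (beyond web): 2.35 × 0.65, A = 1.5275 in², x = 1.175 in, Ī = 0.7029682 in⁴.
Centroid: x̄ = ΣA·x / ΣA = 2.675 in.
Transfer each piece to the vertical centroidal axis using Ī + A·d² with d = x − 2.675:
  web: d = 0 in → contributes +0.2380083 in⁴
  top flange (beyond web): d = 1.5 in → contributes +4.139843 in⁴
  bottom flange (beyond web): d = -1.5 in → contributes +4.139843 in⁴
Total I = 8.517695 in⁴.

I_yy ≈ 8.5177 in⁴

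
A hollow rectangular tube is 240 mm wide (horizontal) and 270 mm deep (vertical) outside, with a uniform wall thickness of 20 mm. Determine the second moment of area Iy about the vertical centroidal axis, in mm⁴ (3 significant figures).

Decompose the section into non-overlapping parts with the origin at the bottom-left of its bounding rectangle.
Outer rectangle: 240 × 270, A = 64 800 mm², x = 120 mm, Ī = 311 040 000 mm⁴.
Inner void (subtracted): 200 × 230, A = 46 000 mm², x = 120 mm, Ī = 153 333 333 mm⁴.
By symmetry the centroid is at mid-width, x̄ = 120 mm.
All pieces are centred on the vertical centroidal axis, so I = ΣĪ (holes subtracted) = 157 706 667 mm⁴.

Iy ≈ 1.58 × 10⁸ mm⁴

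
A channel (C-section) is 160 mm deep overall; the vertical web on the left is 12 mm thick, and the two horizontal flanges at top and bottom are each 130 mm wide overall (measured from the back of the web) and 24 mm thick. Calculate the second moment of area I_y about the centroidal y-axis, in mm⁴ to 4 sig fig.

Treat the section as a set of non-overlapping primitives; coordinates are from the bounding-box lower-left.
Web: 12 × 160, A = 1 920 mm², x = 6 mm, Ī = 23 040 mm⁴.
Top flange (beyond web): 118 × 24, A = 2 832 mm², x = 71 mm, Ī = 3 286 064 mm⁴.
Bottom flange (beyond web): 118 × 24, A = 2 832 mm², x = 71 mm, Ī = 3 286 064 mm⁴.
Centroid: x̄ = ΣA·x / ΣA = 54.5443 mm.
Transfer each piece to the centroidal y-axis using Ī + A·d² with d = x − 54.5443:
  web: d = -48.5443 mm → contributes +4 547 615 mm⁴
  top flange (beyond web): d = 16.4557 mm → contributes +4 052 941 mm⁴
  bottom flange (beyond web): d = 16.4557 mm → contributes +4 052 941 mm⁴
Total I = 12 653 497 mm⁴.

I_y ≈ 1.265 × 10⁷ mm⁴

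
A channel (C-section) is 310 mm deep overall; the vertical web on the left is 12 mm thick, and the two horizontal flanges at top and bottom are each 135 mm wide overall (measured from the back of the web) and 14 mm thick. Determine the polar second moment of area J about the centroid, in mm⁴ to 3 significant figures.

J ≈ 1.18 × 10⁸ mm⁴

Decompose the section into non-overlapping parts with the origin at the bottom-left of its bounding rectangle.
Web: 12 × 310, A = 3 720 mm², y = 155 mm, Ī = 29 791 000 mm⁴.
Top flange (beyond web): 123 × 14, A = 1 722 mm², y = 303 mm, Ī = 28 126 mm⁴.
Bottom flange (beyond web): 123 × 14, A = 1 722 mm², y = 7 mm, Ī = 28 126 mm⁴.
By symmetry the centroid is at mid-height, ȳ = 155 mm.
Transfer each piece to the centroidal x-axis using Ī + A·d² with d = y − 155:
  web: d = 0 mm → contributes +29 791 000 mm⁴
  top flange (beyond web): d = 148 mm → contributes +37 746 814 mm⁴
  bottom flange (beyond web): d = -148 mm → contributes +37 746 814 mm⁴
Total I = 105 284 628 mm⁴.
For the y-axis: x̄ = 38.45 mm.
Repeating about the centroidal y-axis gives I_y = 12 534 795 mm⁴.
Polar second moment: J = I_x + I_y = 117 819 423 mm⁴.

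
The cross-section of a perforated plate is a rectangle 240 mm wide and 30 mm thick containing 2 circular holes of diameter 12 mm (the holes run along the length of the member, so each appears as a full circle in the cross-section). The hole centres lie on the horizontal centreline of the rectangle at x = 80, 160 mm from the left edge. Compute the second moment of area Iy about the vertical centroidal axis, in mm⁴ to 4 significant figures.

Decompose the section into non-overlapping parts with the origin at the bottom-left of its bounding rectangle.
Plate: 240 × 30, A = 7 200 mm², x = 120 mm, Ī = 34 560 000 mm⁴.
Hole 1 (subtracted): ⌀12, A = 113.097 mm², x = 80 mm, Ī = 1017.88 mm⁴.
Hole 2 (subtracted): ⌀12, A = 113.097 mm², x = 160 mm, Ī = 1017.88 mm⁴.
By symmetry the centroid is at mid-width, x̄ = 120 mm.
Transfer each piece to the vertical centroidal axis using Ī + A·d² with d = x − 120:
  plate: d = 0 mm → contributes +34 560 000 mm⁴
  hole 1: d = -40 mm → contributes −181 974 mm⁴
  hole 2: d = 40 mm → contributes −181 974 mm⁴
Total I = 34 196 053 mm⁴.

Iy ≈ 3.420 × 10⁷ mm⁴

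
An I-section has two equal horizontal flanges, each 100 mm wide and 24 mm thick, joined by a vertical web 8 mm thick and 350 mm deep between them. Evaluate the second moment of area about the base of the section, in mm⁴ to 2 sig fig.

Break the section into simple shapes (no overlaps), measuring from the bottom-left corner of the bounding box.
Bottom flange: 100 × 24, A = 2 400 mm², y = 12 mm, Ī = 115 200 mm⁴.
Web: 8 × 350, A = 2 800 mm², y = 199 mm, Ī = 28 583 333 mm⁴.
Top flange: 100 × 24, A = 2 400 mm², y = 386 mm, Ī = 115 200 mm⁴.
Transfer each piece to a horizontal axis along the bottom face using Ī + A·d² with d = y − 0:
  bottom flange: d = 12 mm → contributes +460 800 mm⁴
  web: d = 199 mm → contributes +139 466 133 mm⁴
  top flange: d = 386 mm → contributes +357 705 600 mm⁴
Total I = 497 632 533 mm⁴.

I_base ≈ 5.0 × 10⁸ mm⁴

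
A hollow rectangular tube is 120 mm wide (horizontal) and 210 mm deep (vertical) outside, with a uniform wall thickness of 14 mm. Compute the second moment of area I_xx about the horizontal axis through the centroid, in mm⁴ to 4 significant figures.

Decompose the section into non-overlapping parts with the origin at the bottom-left of its bounding rectangle.
Outer rectangle: 120 × 210, A = 25 200 mm², y = 105 mm, Ī = 92 610 000 mm⁴.
Inner void (subtracted): 92 × 182, A = 16 744 mm², y = 105 mm, Ī = 46 219 021 mm⁴.
By symmetry the centroid is at mid-height, ȳ = 105 mm.
All pieces are centred on the horizontal axis through the centroid, so I = ΣĪ (holes subtracted) = 46 390 979 mm⁴.

I_xx ≈ 4.639 × 10⁷ mm⁴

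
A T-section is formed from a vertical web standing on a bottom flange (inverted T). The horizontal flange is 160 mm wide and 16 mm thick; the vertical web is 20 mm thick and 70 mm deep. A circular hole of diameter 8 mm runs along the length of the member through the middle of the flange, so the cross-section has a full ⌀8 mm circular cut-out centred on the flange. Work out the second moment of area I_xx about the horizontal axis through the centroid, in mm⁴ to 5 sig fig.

Break the section into simple shapes (no overlaps), measuring from the bottom-left corner of the bounding box.
Flange: 160 × 16, A = 2 560 mm², y = 8 mm, Ī = 54613.33 mm⁴.
Web: 20 × 70, A = 1 400 mm², y = 51 mm, Ī = 571666.7 mm⁴.
Hole (subtracted): ⌀8, A = 50.26548 mm², y = 8 mm, Ī = 201.0619 mm⁴.
Centroid: ȳ = ΣA·y / ΣA = 23.39746 mm.
Transfer each piece to the horizontal axis through the centroid using Ī + A·d² with d = y − 23.39746:
  flange: d = -15.39746 mm → contributes +661543.1 mm⁴
  web: d = 27.60254 mm → contributes +1 638 327 mm⁴
  hole: d = -15.39746 mm → contributes −12118.1 mm⁴
Total I = 2 287 752 mm⁴.

I_xx ≈ 2.2878 × 10⁶ mm⁴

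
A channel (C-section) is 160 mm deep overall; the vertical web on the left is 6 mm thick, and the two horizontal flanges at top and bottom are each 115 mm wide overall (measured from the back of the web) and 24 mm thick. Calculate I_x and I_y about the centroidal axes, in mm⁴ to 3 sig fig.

I_x ≈ 2.65 × 10⁷ mm⁴, I_y ≈ 7.86 × 10⁶ mm⁴

Break the section into simple shapes (no overlaps), measuring from the bottom-left corner of the bounding box.
Web: 6 × 160, A = 960 mm², y = 80 mm, Ī = 2 048 000 mm⁴.
Top flange (beyond web): 109 × 24, A = 2 616 mm², y = 148 mm, Ī = 125 568 mm⁴.
Bottom flange (beyond web): 109 × 24, A = 2 616 mm², y = 12 mm, Ī = 125 568 mm⁴.
By symmetry the centroid is at mid-height, ȳ = 80 mm.
Transfer each piece to the centroidal x-axis using Ī + A·d² with d = y − 80:
  web: d = 0 mm → contributes +2 048 000 mm⁴
  top flange (beyond web): d = 68 mm → contributes +12 221 952 mm⁴
  bottom flange (beyond web): d = -68 mm → contributes +12 221 952 mm⁴
Total I = 26 491 904 mm⁴.
For the y-axis: x̄ = 51.585 mm.
Repeating about the centroidal y-axis gives I_y = 7 864 903 mm⁴.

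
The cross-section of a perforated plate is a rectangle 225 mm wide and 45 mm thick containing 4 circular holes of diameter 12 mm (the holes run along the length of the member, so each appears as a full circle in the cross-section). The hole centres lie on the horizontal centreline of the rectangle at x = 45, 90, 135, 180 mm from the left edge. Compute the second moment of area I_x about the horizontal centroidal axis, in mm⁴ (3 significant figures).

I_x ≈ 1.70 × 10⁶ mm⁴

Treat the section as a set of non-overlapping primitives; coordinates are from the bounding-box lower-left.
Plate: 225 × 45, A = 10 125 mm², y = 22.5 mm, Ī = 1 708 594 mm⁴.
Hole 1 (subtracted): ⌀12, A = 113.1 mm², y = 22.5 mm, Ī = 1017.9 mm⁴.
Hole 2 (subtracted): ⌀12, A = 113.1 mm², y = 22.5 mm, Ī = 1017.9 mm⁴.
Hole 3 (subtracted): ⌀12, A = 113.1 mm², y = 22.5 mm, Ī = 1017.9 mm⁴.
Hole 4 (subtracted): ⌀12, A = 113.1 mm², y = 22.5 mm, Ī = 1017.9 mm⁴.
By symmetry the centroid is at mid-height, ȳ = 22.5 mm.
All pieces are centred on the horizontal centroidal axis, so I = ΣĪ (holes subtracted) = 1 704 522 mm⁴.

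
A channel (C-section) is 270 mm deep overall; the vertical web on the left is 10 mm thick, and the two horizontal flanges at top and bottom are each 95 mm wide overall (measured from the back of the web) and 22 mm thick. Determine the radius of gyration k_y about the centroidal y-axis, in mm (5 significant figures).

Decompose the section into non-overlapping parts with the origin at the bottom-left of its bounding rectangle.
Web: 10 × 270, A = 2 700 mm², x = 5 mm, Ī = 22 500 mm⁴.
Top flange (beyond web): 85 × 22, A = 1 870 mm², x = 52.5 mm, Ī = 1 125 896 mm⁴.
Bottom flange (beyond web): 85 × 22, A = 1 870 mm², x = 52.5 mm, Ī = 1 125 896 mm⁴.
Centroid: x̄ = ΣA·x / ΣA = 32.5854 mm.
Transfer each piece to the centroidal y-axis using Ī + A·d² with d = x − 32.5854:
  web: d = -27.5854 mm → contributes +2 077 077 mm⁴
  top flange (beyond web): d = 19.9146 mm → contributes +1 867 521 mm⁴
  bottom flange (beyond web): d = 19.9146 mm → contributes +1 867 521 mm⁴
Total I = 5 812 120 mm⁴.
Radius of gyration: k = √(I/A) = √(5 812 120 / 6 440) = 30.04169 mm.

k_y ≈ 30.042 mm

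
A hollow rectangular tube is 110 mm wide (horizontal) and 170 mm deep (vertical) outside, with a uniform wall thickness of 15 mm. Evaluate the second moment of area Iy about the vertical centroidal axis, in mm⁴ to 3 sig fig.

Iy ≈ 1.29 × 10⁷ mm⁴

Decompose the section into non-overlapping parts with the origin at the bottom-left of its bounding rectangle.
Outer rectangle: 110 × 170, A = 18 700 mm², x = 55 mm, Ī = 18 855 833 mm⁴.
Inner void (subtracted): 80 × 140, A = 11 200 mm², x = 55 mm, Ī = 5 973 333 mm⁴.
By symmetry the centroid is at mid-width, x̄ = 55 mm.
All pieces are centred on the vertical centroidal axis, so I = ΣĪ (holes subtracted) = 12 882 500 mm⁴.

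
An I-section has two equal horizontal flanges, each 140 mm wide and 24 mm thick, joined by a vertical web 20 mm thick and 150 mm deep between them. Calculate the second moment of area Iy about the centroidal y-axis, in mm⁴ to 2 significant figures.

Treat the section as a set of non-overlapping primitives; coordinates are from the bounding-box lower-left.
Bottom flange: 140 × 24, A = 3 360 mm², x = 70 mm, Ī = 5 488 000 mm⁴.
Web: 20 × 150, A = 3 000 mm², x = 70 mm, Ī = 100 000 mm⁴.
Top flange: 140 × 24, A = 3 360 mm², x = 70 mm, Ī = 5 488 000 mm⁴.
By symmetry the centroid is at mid-width, x̄ = 70 mm.
All pieces are centred on the centroidal y-axis, so I = ΣĪ = 11 076 000 mm⁴.

Iy ≈ 1.1 × 10⁷ mm⁴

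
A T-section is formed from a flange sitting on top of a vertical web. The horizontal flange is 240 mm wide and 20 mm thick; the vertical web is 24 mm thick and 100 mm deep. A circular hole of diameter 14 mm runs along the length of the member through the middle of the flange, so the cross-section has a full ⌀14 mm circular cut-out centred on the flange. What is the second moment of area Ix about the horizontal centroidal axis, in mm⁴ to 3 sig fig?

Ix ≈ 7.86 × 10⁶ mm⁴

Break the section into simple shapes (no overlaps), measuring from the bottom-left corner of the bounding box.
Flange: 240 × 20, A = 4 800 mm², y = 110 mm, Ī = 160 000 mm⁴.
Web: 24 × 100, A = 2 400 mm², y = 50 mm, Ī = 2 000 000 mm⁴.
Hole (subtracted): ⌀14, A = 153.94 mm², y = 110 mm, Ī = 1885.7 mm⁴.
Centroid: ȳ = ΣA·y / ΣA = 89.563 mm.
Transfer each piece to the horizontal centroidal axis using Ī + A·d² with d = y − 89.563:
  flange: d = 20.437 mm → contributes +2 164 810 mm⁴
  web: d = -39.563 mm → contributes +5 756 564 mm⁴
  hole: d = 20.437 mm → contributes −66 181 mm⁴
Total I = 7 855 194 mm⁴.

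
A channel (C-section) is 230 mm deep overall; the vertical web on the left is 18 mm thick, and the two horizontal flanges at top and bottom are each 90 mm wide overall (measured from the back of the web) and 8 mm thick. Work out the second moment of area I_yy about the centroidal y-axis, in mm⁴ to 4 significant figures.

Decompose the section into non-overlapping parts with the origin at the bottom-left of its bounding rectangle.
Web: 18 × 230, A = 4 140 mm², x = 9 mm, Ī = 111 780 mm⁴.
Top flange (beyond web): 72 × 8, A = 576 mm², x = 54 mm, Ī = 248 832 mm⁴.
Bottom flange (beyond web): 72 × 8, A = 576 mm², x = 54 mm, Ī = 248 832 mm⁴.
Centroid: x̄ = ΣA·x / ΣA = 18.7959 mm.
Transfer each piece to the centroidal y-axis using Ī + A·d² with d = x − 18.7959:
  web: d = -9.79592 mm → contributes +509 054 mm⁴
  top flange (beyond web): d = 35.2041 mm → contributes +962 685 mm⁴
  bottom flange (beyond web): d = 35.2041 mm → contributes +962 685 mm⁴
Total I = 2 434 424 mm⁴.

I_yy ≈ 2.434 × 10⁶ mm⁴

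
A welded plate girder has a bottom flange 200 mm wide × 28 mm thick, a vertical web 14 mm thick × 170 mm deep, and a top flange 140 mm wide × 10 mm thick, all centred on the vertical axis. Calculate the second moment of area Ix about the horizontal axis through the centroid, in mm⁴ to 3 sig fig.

Ix ≈ 5.28 × 10⁷ mm⁴

Decompose the section into non-overlapping parts with the origin at the bottom-left of its bounding rectangle.
Bottom plate: 200 × 28, A = 5 600 mm², y = 14 mm, Ī = 365 867 mm⁴.
Web plate: 14 × 170, A = 2 380 mm², y = 113 mm, Ī = 5 731 833 mm⁴.
Top plate: 140 × 10, A = 1 400 mm², y = 203 mm, Ī = 11 667 mm⁴.
Centroid: ȳ = ΣA·y / ΣA = 67.328 mm.
Transfer each piece to the horizontal axis through the centroid using Ī + A·d² with d = y − 67.328:
  bottom plate: d = -53.328 mm → contributes +16 291 784 mm⁴
  web plate: d = 45.672 mm → contributes +10 696 273 mm⁴
  top plate: d = 135.67 mm → contributes +25 781 179 mm⁴
Total I = 52 769 235 mm⁴.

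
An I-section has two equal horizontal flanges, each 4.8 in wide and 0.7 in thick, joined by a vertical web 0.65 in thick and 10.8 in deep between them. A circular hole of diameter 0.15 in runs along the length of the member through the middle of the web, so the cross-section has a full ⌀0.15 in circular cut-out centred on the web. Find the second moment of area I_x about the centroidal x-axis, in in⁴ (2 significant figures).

Break the section into simple shapes (no overlaps), measuring from the bottom-left corner of the bounding box.
Bottom flange: 4.8 × 0.7, A = 3.36 in², y = 0.35 in, Ī = 0.1372 in⁴.
Web: 0.65 × 10.8, A = 7.02 in², y = 6.1 in, Ī = 68.23 in⁴.
Top flange: 4.8 × 0.7, A = 3.36 in², y = 11.85 in, Ī = 0.1372 in⁴.
Hole (subtracted): ⌀0.15, A = 0.01767 in², y = 6.1 in, Ī = 0.00002485 in⁴.
By symmetry the centroid is at mid-height, ȳ = 6.1 in.
Transfer each piece to the centroidal x-axis using Ī + A·d² with d = y − 6.1:
  bottom flange: d = -5.75 in → contributes +111.2 in⁴
  web: d = 0 in → contributes +68.23 in⁴
  top flange: d = 5.75 in → contributes +111.2 in⁴
  hole: d = 0 in → contributes −0.00002485 in⁴
Total I = 290.7 in⁴.

I_x ≈ 290 in⁴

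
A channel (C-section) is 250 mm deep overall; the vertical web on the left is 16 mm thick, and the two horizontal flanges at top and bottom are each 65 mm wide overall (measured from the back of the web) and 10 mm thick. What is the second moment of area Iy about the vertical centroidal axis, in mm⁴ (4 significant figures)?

Iy ≈ 1.113 × 10⁶ mm⁴

Break the section into simple shapes (no overlaps), measuring from the bottom-left corner of the bounding box.
Web: 16 × 250, A = 4 000 mm², x = 8 mm, Ī = 85333.3 mm⁴.
Top flange (beyond web): 49 × 10, A = 490 mm², x = 40.5 mm, Ī = 98040.8 mm⁴.
Bottom flange (beyond web): 49 × 10, A = 490 mm², x = 40.5 mm, Ī = 98040.8 mm⁴.
Centroid: x̄ = ΣA·x / ΣA = 14.3956 mm.
Transfer each piece to the vertical centroidal axis using Ī + A·d² with d = x − 14.3956:
  web: d = -6.39558 mm → contributes +248 947 mm⁴
  top flange (beyond web): d = 26.1044 mm → contributes +431 947 mm⁴
  bottom flange (beyond web): d = 26.1044 mm → contributes +431 947 mm⁴
Total I = 1 112 841 mm⁴.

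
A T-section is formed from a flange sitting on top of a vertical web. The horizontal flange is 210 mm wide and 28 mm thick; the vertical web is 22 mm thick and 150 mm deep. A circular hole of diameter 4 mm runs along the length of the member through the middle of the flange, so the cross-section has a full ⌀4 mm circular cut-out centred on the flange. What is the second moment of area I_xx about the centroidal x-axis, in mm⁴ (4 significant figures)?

I_xx ≈ 2.330 × 10⁷ mm⁴

Split into non-overlapping primitives; take the origin at the lower-left of the bounding box.
Flange: 210 × 28, A = 5 880 mm², y = 164 mm, Ī = 384 160 mm⁴.
Web: 22 × 150, A = 3 300 mm², y = 75 mm, Ī = 6 187 500 mm⁴.
Hole (subtracted): ⌀4, A = 12.5664 mm², y = 164 mm, Ī = 12.5664 mm⁴.
Centroid: ȳ = ΣA·y / ΣA = 131.963 mm.
Transfer each piece to the centroidal x-axis using Ī + A·d² with d = y − 131.963:
  flange: d = 32.0373 mm → contributes +6 419 332 mm⁴
  web: d = -56.9627 mm → contributes +16 895 165 mm⁴
  hole: d = 32.0373 mm → contributes −12910.6 mm⁴
Total I = 23 301 587 mm⁴.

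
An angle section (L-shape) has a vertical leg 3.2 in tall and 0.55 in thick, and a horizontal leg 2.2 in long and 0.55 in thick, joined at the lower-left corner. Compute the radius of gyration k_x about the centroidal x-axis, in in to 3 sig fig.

Decompose the section into non-overlapping parts with the origin at the bottom-left of its bounding rectangle.
Vertical leg: 0.55 × 3.2, A = 1.76 in², y = 1.6 in, Ī = 1.5019 in⁴.
Horizontal leg (remainder): 1.65 × 0.55, A = 0.9075 in², y = 0.275 in, Ī = 0.022877 in⁴.
Centroid: ȳ = ΣA·y / ΣA = 1.1492 in.
Transfer each piece to the centroidal x-axis using Ī + A·d² with d = y − 1.1492:
  vertical leg: d = 0.45077 in → contributes +1.8595 in⁴
  horizontal leg (remainder): d = -0.87423 in → contributes +0.71645 in⁴
Total I = 2.5759 in⁴.
Radius of gyration: k = √(I/A) = √(2.5759 / 2.6675) = 0.98269 in.

k_x ≈ 0.983 in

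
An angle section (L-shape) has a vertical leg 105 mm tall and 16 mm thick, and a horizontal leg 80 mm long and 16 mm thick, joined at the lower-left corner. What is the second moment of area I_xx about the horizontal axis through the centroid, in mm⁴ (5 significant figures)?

I_xx ≈ 2.8252 × 10⁶ mm⁴

Break the section into simple shapes (no overlaps), measuring from the bottom-left corner of the bounding box.
Vertical leg: 16 × 105, A = 1 680 mm², y = 52.5 mm, Ī = 1 543 500 mm⁴.
Horizontal leg (remainder): 64 × 16, A = 1 024 mm², y = 8 mm, Ī = 21845.33 mm⁴.
Centroid: ȳ = ΣA·y / ΣA = 35.64793 mm.
Transfer each piece to the horizontal axis through the centroid using Ī + A·d² with d = y − 35.64793:
  vertical leg: d = 16.85207 mm → contributes +2 020 607 mm⁴
  horizontal leg (remainder): d = -27.64793 mm → contributes +804599.1 mm⁴
Total I = 2 825 206 mm⁴.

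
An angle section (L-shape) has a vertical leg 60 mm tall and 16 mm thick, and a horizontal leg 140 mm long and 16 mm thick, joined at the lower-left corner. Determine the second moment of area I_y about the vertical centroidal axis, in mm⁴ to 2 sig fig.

I_y ≈ 5.7 × 10⁶ mm⁴

Split into non-overlapping primitives; take the origin at the lower-left of the bounding box.
Vertical leg: 16 × 60, A = 960 mm², x = 8 mm, Ī = 20 480 mm⁴.
Horizontal leg (remainder): 124 × 16, A = 1 984 mm², x = 78 mm, Ī = 2 542 165 mm⁴.
Centroid: x̄ = ΣA·x / ΣA = 55.17 mm.
Transfer each piece to the vertical centroidal axis using Ī + A·d² with d = x − 55.17:
  vertical leg: d = -47.17 mm → contributes +2 156 843 mm⁴
  horizontal leg (remainder): d = 22.83 mm → contributes +3 575 889 mm⁴
Total I = 5 732 732 mm⁴.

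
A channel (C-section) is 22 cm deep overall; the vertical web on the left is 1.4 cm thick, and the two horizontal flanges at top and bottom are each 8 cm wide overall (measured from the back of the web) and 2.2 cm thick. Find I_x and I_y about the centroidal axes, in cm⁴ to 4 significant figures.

Treat the section as a set of non-overlapping primitives; coordinates are from the bounding-box lower-left.
Web: 1.4 × 22, A = 30.8 cm², y = 11 cm, Ī = 1242.27 cm⁴.
Top flange (beyond web): 6.6 × 2.2, A = 14.52 cm², y = 20.9 cm, Ī = 5.8564 cm⁴.
Bottom flange (beyond web): 6.6 × 2.2, A = 14.52 cm², y = 1.1 cm, Ī = 5.8564 cm⁴.
By symmetry the centroid is at mid-height, ȳ = 11 cm.
Transfer each piece to the centroidal x-axis using Ī + A·d² with d = y − 11:
  web: d = 0 cm → contributes +1242.27 cm⁴
  top flange (beyond web): d = 9.9 cm → contributes +1428.96 cm⁴
  bottom flange (beyond web): d = -9.9 cm → contributes +1428.96 cm⁴
Total I = 4100.19 cm⁴.
For the y-axis: x̄ = 2.64118 cm.
Repeating about the centroidal y-axis gives I_y = 349.599 cm⁴.

I_x ≈ 4100 cm⁴, I_y ≈ 349.6 cm⁴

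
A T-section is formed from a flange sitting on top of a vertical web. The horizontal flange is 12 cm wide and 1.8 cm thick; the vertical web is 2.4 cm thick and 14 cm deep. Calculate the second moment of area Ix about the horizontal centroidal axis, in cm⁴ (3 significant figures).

Decompose the section into non-overlapping parts with the origin at the bottom-left of its bounding rectangle.
Flange: 12 × 1.8, A = 21.6 cm², y = 14.9 cm, Ī = 5.832 cm⁴.
Web: 2.4 × 14, A = 33.6 cm², y = 7 cm, Ī = 548.8 cm⁴.
Centroid: ȳ = ΣA·y / ΣA = 10.091 cm.
Transfer each piece to the horizontal centroidal axis using Ī + A·d² with d = y − 10.091:
  flange: d = 4.8087 cm → contributes +505.3 cm⁴
  web: d = -3.0913 cm → contributes +869.89 cm⁴
Total I = 1375.2 cm⁴.

Ix ≈ 1380 cm⁴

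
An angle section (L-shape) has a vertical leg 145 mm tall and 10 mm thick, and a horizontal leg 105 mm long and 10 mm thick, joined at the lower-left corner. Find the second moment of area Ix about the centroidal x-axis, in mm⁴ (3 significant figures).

Break the section into simple shapes (no overlaps), measuring from the bottom-left corner of the bounding box.
Vertical leg: 10 × 145, A = 1 450 mm², y = 72.5 mm, Ī = 2 540 521 mm⁴.
Horizontal leg (remainder): 95 × 10, A = 950 mm², y = 5 mm, Ī = 7916.7 mm⁴.
Centroid: ȳ = ΣA·y / ΣA = 45.781 mm.
Transfer each piece to the centroidal x-axis using Ī + A·d² with d = y − 45.781:
  vertical leg: d = 26.719 mm → contributes +3 575 664 mm⁴
  horizontal leg (remainder): d = -40.781 mm → contributes +1 587 872 mm⁴
Total I = 5 163 535 mm⁴.

Ix ≈ 5.16 × 10⁶ mm⁴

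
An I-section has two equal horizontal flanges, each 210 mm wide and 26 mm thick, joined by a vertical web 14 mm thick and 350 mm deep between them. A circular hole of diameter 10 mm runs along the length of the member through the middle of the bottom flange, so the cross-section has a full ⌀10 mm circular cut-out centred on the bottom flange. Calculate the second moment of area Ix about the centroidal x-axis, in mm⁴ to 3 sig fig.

Ix ≈ 4.34 × 10⁸ mm⁴

Split into non-overlapping primitives; take the origin at the lower-left of the bounding box.
Bottom flange: 210 × 26, A = 5 460 mm², y = 13 mm, Ī = 307 580 mm⁴.
Web: 14 × 350, A = 4 900 mm², y = 201 mm, Ī = 50 020 833 mm⁴.
Top flange: 210 × 26, A = 5 460 mm², y = 389 mm, Ī = 307 580 mm⁴.
Hole (subtracted): ⌀10, A = 78.54 mm², y = 13 mm, Ī = 490.87 mm⁴.
Centroid: ȳ = ΣA·y / ΣA = 201.94 mm.
Transfer each piece to the centroidal x-axis using Ī + A·d² with d = y − 201.94:
  bottom flange: d = -188.94 mm → contributes +195 216 300 mm⁴
  web: d = -0.938 mm → contributes +50 025 145 mm⁴
  top flange: d = 187.06 mm → contributes +191 364 948 mm⁴
  hole: d = -188.94 mm → contributes −2 804 171 mm⁴
Total I = 433 802 221 mm⁴.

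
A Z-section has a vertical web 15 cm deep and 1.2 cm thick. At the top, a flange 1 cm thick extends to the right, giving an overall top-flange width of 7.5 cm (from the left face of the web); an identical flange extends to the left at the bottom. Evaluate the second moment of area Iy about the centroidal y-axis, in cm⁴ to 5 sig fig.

Break the section into simple shapes (no overlaps), measuring from the bottom-left corner of the bounding box.
Web: 1.2 × 15, A = 18 cm², x = 6.9 cm, Ī = 2.16 cm⁴.
Top flange (beyond web): 6.3 × 1, A = 6.3 cm², x = 10.65 cm, Ī = 20.83725 cm⁴.
Bottom flange (beyond web): 6.3 × 1, A = 6.3 cm², x = 3.15 cm, Ī = 20.83725 cm⁴.
Centroid: x̄ = ΣA·x / ΣA = 6.9 cm.
Transfer each piece to the centroidal y-axis using Ī + A·d² with d = x − 6.9:
  web: d = 0 cm → contributes +2.16 cm⁴
  top flange (beyond web): d = 3.75 cm → contributes +109.431 cm⁴
  bottom flange (beyond web): d = -3.75 cm → contributes +109.431 cm⁴
Total I = 221.022 cm⁴.

Iy ≈ 221.02 cm⁴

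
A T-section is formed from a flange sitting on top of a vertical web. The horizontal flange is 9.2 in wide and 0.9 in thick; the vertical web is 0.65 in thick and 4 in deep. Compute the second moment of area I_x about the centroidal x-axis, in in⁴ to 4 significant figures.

Treat the section as a set of non-overlapping primitives; coordinates are from the bounding-box lower-left.
Flange: 9.2 × 0.9, A = 8.28 in², y = 4.45 in, Ī = 0.5589 in⁴.
Web: 0.65 × 4, A = 2.6 in², y = 2 in, Ī = 3.46667 in⁴.
Centroid: ȳ = ΣA·y / ΣA = 3.86452 in.
Transfer each piece to the centroidal x-axis using Ī + A·d² with d = y − 3.86452:
  flange: d = 0.585478 in → contributes +3.39715 in⁴
  web: d = -1.86452 in → contributes +12.5054 in⁴
Total I = 15.9026 in⁴.

I_x ≈ 15.90 in⁴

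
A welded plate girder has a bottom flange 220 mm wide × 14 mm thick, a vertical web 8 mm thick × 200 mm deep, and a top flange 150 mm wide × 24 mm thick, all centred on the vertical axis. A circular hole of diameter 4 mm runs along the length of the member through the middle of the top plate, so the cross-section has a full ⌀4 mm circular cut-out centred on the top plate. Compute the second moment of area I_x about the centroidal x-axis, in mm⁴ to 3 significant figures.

I_x ≈ 8.52 × 10⁷ mm⁴

Treat the section as a set of non-overlapping primitives; coordinates are from the bounding-box lower-left.
Bottom plate: 220 × 14, A = 3 080 mm², y = 7 mm, Ī = 50 307 mm⁴.
Web plate: 8 × 200, A = 1 600 mm², y = 114 mm, Ī = 5 333 333 mm⁴.
Top plate: 150 × 24, A = 3 600 mm², y = 226 mm, Ī = 172 800 mm⁴.
Hole (subtracted): ⌀4, A = 12.566 mm², y = 226 mm, Ī = 12.566 mm⁴.
Centroid: ȳ = ΣA·y / ΣA = 122.74 mm.
Transfer each piece to the centroidal x-axis using Ī + A·d² with d = y − 122.74:
  bottom plate: d = -115.74 mm → contributes +41 307 070 mm⁴
  web plate: d = -8.737 mm → contributes +5 455 470 mm⁴
  top plate: d = 103.26 mm → contributes +38 560 490 mm⁴
  hole: d = 103.26 mm → contributes −134 011 mm⁴
Total I = 85 189 019 mm⁴.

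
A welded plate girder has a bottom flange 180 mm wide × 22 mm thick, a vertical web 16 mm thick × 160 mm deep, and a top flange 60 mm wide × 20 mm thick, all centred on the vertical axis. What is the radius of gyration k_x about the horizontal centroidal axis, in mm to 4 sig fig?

Decompose the section into non-overlapping parts with the origin at the bottom-left of its bounding rectangle.
Bottom plate: 180 × 22, A = 3 960 mm², y = 11 mm, Ī = 159 720 mm⁴.
Web plate: 16 × 160, A = 2 560 mm², y = 102 mm, Ī = 5 461 333 mm⁴.
Top plate: 60 × 20, A = 1 200 mm², y = 192 mm, Ī = 40 000 mm⁴.
Centroid: ȳ = ΣA·y / ΣA = 69.3109 mm.
Transfer each piece to the horizontal centroidal axis using Ī + A·d² with d = y − 69.3109:
  bottom plate: d = -58.3109 mm → contributes +13 624 349 mm⁴
  web plate: d = 32.6891 mm → contributes +8 196 894 mm⁴
  top plate: d = 122.689 mm → contributes +18 103 144 mm⁴
Total I = 39 924 387 mm⁴.
Radius of gyration: k = √(I/A) = √(39 924 387 / 7 720) = 71.9135 mm.

k_x ≈ 71.91 mm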